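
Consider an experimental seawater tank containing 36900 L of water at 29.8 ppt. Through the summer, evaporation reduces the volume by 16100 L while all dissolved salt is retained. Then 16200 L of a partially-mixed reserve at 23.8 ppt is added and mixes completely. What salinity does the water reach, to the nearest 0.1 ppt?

40.1 ppt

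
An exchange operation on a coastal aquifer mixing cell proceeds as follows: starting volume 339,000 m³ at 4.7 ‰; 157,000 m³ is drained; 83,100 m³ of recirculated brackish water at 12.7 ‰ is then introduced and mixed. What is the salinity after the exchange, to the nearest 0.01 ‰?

Remaining after removal: 182,000 m³ at 4.7 ‰ (salt = 855,400)
After addition: salt = 855,400 + 83,100×12.7 = 1,910,770; volume = 265,100 m³
S = 1,910,770 / 265,100 = 7.2077 ‰

7.21 ‰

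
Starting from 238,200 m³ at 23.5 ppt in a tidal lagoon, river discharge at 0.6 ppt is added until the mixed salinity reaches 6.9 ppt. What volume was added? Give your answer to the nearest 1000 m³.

628000 m³

Salt balance: 238,200×23.5 + V×0.6 = (238,200+V)×6.9
5,597,700 + 0.6V = 1,643,580 + 6.9V
3,954,120 = 6.3V
V = 627,638.1 m³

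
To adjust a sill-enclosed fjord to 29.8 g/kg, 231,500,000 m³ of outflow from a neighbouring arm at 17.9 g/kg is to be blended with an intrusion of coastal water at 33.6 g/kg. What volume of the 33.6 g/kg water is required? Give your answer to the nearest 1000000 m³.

Salt balance: 231,500,000×17.9 + V×33.6 = (231,500,000+V)×29.8
4,143,850,000 + 33.6V = 6,898,700,000 + 29.8V
2,754,850,000 = 3.8V
V = 724,960,526.32 m³

725000000 m³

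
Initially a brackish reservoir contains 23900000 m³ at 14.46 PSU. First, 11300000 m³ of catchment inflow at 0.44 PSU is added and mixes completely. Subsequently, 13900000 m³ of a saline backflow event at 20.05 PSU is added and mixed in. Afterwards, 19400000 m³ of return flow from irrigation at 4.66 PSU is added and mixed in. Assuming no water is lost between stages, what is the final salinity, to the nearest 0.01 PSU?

10.51 PSU

By conservation of dissolved salt,
Initial salt = 23,900,000×14.46 = 345,594,000
After stage 1: salt = 345,594,000 + 11,300,000×0.44 = 350,566,000; volume = 35,200,000 m³; S = 9.959 PSU
After stage 2: salt = 350,566,000 + 13,900,000×20.05 = 629,261,000; volume = 49,100,000 m³; S = 12.816 PSU
After stage 3: salt = 629,261,000 + 19,400,000×4.66 = 719,665,000; volume = 68,500,000 m³
S = 719,665,000 / 68,500,000 = 10.5061 PSU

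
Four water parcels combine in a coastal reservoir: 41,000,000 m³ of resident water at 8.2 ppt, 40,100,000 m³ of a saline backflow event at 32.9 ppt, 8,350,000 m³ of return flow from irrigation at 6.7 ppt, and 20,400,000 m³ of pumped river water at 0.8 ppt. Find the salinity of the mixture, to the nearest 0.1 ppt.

15.7 ppt

Conserving salt mass:
salt = 41,000,000×8.2 + 40,100,000×32.9 + 8,350,000×6.7 + 20,400,000×0.8 = 336,200,000 + 1,319,290,000 + 55,945,000 + 16,320,000 = 1,727,755,000
volume = 41,000,000 + 40,100,000 + 8,350,000 + 20,400,000 = 109,850,000 m³
S = 1,727,755,000 / 109,850,000 = 15.728 ppt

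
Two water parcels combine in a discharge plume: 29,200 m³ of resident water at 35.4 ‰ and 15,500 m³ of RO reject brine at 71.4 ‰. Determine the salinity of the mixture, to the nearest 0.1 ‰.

47.9 ‰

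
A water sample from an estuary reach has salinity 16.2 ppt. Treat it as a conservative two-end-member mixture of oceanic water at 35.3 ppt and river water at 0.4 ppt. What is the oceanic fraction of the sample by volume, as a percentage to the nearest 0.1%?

45.3%

Let g be the oceanic fraction. Salt balance per unit volume:
g×35.3 + (1−g)×0.4 = 16.2
g = (16.2 − 0.4) / (35.3 − 0.4) = 15.8/34.9 = 0.4527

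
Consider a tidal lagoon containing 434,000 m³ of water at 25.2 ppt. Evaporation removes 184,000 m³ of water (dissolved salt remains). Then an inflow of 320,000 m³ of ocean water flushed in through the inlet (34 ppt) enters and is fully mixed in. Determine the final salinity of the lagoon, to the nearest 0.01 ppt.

38.28 ppt

After evaporation: salt = 434,000×25.2 = 10,936,800; volume = 434,000 − 184,000 = 250,000 m³
After mixing: salt = 10,936,800 + 320,000×34 = 21,816,800; volume = 250,000 + 320,000 = 570,000 m³
S = 21,816,800 / 570,000 = 38.2751 ppt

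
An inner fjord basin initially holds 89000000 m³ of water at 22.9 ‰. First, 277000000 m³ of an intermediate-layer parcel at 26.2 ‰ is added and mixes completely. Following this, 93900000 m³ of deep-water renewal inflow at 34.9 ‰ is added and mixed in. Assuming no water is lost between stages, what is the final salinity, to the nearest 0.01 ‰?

By conservation of dissolved salt,
Initial salt = 89,000,000×22.9 = 2,038,100,000
After stage 1: salt = 2,038,100,000 + 277,000,000×26.2 = 9,295,500,000; volume = 366,000,000 m³; S = 25.398 ‰
After stage 2: salt = 9,295,500,000 + 93,900,000×34.9 = 12,572,610,000; volume = 459,900,000 m³
S = 12,572,610,000 / 459,900,000 = 27.3377 ‰

27.34 ‰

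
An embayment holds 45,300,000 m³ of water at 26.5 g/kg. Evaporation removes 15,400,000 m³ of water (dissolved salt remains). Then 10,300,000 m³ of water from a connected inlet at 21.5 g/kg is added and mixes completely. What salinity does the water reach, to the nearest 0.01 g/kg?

After evaporation: salt = 45,300,000×26.5 = 1,200,450,000; volume = 45,300,000 − 15,400,000 = 29,900,000 m³
After mixing: salt = 1,200,450,000 + 10,300,000×21.5 = 1,421,900,000; volume = 29,900,000 + 10,300,000 = 40,200,000 m³
S = 1,421,900,000 / 40,200,000 = 35.3706 g/kg

35.37 g/kg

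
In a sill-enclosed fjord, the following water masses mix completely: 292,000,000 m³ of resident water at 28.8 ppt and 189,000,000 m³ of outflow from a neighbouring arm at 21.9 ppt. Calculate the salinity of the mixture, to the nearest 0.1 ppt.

Conserving salt mass:
salt = 292,000,000×28.8 + 189,000,000×21.9 = 8,409,600,000 + 4,139,100,000 = 12,548,700,000
volume = 292,000,000 + 189,000,000 = 481,000,000 m³
S = 12,548,700,000 / 481,000,000 = 26.089 ppt

26.1 ppt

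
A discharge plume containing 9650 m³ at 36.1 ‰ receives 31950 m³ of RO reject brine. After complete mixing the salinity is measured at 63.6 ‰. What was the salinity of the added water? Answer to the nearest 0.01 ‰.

Salt balance: 9,650×36.1 + 31,950×S = 41,600×63.6
348,365 + 31,950·S = 2,645,760
S = (2,645,760 − 348,365) / 31,950 = 71.9059 ‰

71.91 ‰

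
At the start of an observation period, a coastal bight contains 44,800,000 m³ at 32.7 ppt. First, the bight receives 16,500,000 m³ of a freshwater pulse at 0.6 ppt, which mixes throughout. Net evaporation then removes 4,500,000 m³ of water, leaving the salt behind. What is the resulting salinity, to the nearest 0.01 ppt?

25.97 ppt

After mixing: salt = 44,800,000×32.7 + 16,500,000×0.6 = 1,474,860,000; volume = 61,300,000 m³
After evaporation: salt unchanged = 1,474,860,000; volume = 61,300,000 − 4,500,000 = 56,800,000 m³
S = 1,474,860,000 / 56,800,000 = 25.9658 ppt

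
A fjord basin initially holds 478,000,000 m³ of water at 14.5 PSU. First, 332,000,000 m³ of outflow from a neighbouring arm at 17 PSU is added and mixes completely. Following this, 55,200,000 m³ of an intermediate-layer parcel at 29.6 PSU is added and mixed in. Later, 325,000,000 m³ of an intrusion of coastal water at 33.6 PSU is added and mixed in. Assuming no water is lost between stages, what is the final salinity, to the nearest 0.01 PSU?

21.11 PSU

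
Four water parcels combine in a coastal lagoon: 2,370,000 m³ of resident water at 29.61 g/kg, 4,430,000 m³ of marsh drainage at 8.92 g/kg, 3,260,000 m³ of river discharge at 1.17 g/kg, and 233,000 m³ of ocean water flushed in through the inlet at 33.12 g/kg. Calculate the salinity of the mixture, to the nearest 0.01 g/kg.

Conserving salt mass:
salt = 2,370,000×29.61 + 4,430,000×8.92 + 3,260,000×1.17 + 233,000×33.12 = 70,175,700 + 39,515,600 + 3,814,200 + 7,716,960 = 121,222,460
volume = 2,370,000 + 4,430,000 + 3,260,000 + 233,000 = 10,293,000 m³
S = 121,222,460 / 10,293,000 = 11.7772 g/kg

11.78 g/kg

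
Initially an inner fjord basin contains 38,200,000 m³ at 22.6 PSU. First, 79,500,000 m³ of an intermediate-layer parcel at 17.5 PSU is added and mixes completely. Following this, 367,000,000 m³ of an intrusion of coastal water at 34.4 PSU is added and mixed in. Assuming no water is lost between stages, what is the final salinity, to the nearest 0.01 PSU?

30.70 PSU

Conserving salt mass:
Initial salt = 38,200,000×22.6 = 863,320,000
After stage 1: salt = 863,320,000 + 79,500,000×17.5 = 2,254,570,000; volume = 117,700,000 m³; S = 19.155 PSU
After stage 2: salt = 2,254,570,000 + 367,000,000×34.4 = 14,879,370,000; volume = 484,700,000 m³
S = 14,879,370,000 / 484,700,000 = 30.6981 PSU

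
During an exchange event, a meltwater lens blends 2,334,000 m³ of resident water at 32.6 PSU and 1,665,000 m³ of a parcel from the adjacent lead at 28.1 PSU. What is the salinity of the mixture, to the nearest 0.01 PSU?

30.73 PSU

Weighted by volume,
salt = 2,334,000×32.6 + 1,665,000×28.1 = 76,088,400 + 46,786,500 = 122,874,900
volume = 2,334,000 + 1,665,000 = 3,999,000 m³
S = 122,874,900 / 3,999,000 = 30.7264 PSU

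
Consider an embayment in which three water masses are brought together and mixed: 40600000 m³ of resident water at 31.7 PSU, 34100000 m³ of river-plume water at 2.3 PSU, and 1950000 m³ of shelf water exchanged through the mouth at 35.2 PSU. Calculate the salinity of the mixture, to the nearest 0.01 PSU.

18.71 PSU

By conservation of dissolved salt,
salt = 40,600,000×31.7 + 34,100,000×2.3 + 1,950,000×35.2 = 1,287,020,000 + 78,430,000 + 68,640,000 = 1,434,090,000
volume = 40,600,000 + 34,100,000 + 1,950,000 = 76,650,000 m³
S = 1,434,090,000 / 76,650,000 = 18.7096 PSU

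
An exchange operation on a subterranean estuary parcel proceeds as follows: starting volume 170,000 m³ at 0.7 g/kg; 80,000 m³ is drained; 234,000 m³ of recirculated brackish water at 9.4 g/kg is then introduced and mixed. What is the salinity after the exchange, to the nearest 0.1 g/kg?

7.0 g/kg

Remaining after removal: 90,000 m³ at 0.7 g/kg (salt = 63,000)
After addition: salt = 63,000 + 234,000×9.4 = 2,262,600; volume = 324,000 m³
S = 2,262,600 / 324,000 = 6.9833 g/kg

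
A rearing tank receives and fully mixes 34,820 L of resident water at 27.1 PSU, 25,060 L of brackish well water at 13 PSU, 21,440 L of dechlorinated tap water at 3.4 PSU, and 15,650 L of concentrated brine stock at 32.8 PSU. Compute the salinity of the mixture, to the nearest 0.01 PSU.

19.14 PSU

Conserving salt mass:
salt = 34,820×27.1 + 25,060×13 + 21,440×3.4 + 15,650×32.8 = 943,622 + 325,780 + 72,896 + 513,320 = 1,855,618
volume = 34,820 + 25,060 + 21,440 + 15,650 = 96,970 L
S = 1,855,618 / 96,970 = 19.136 PSU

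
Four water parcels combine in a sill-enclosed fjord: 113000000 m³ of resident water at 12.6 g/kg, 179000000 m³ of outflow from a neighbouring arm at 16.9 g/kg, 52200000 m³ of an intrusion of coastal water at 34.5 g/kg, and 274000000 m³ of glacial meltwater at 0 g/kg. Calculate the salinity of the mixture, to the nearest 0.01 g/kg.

10.11 g/kg

Mass of salt is conserved:
salt = 113,000,000×12.6 + 179,000,000×16.9 + 52,200,000×34.5 + 274,000,000×0 = 1,423,800,000 + 3,025,100,000 + 1,800,900,000 + 0 = 6,249,800,000
volume = 113,000,000 + 179,000,000 + 52,200,000 + 274,000,000 = 618,200,000 m³
S = 6,249,800,000 / 618,200,000 = 10.1097 g/kg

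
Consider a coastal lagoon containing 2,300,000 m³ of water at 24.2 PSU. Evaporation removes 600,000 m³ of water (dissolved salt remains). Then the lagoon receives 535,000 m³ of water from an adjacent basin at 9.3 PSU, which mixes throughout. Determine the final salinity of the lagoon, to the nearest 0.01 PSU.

27.13 PSU

After evaporation: salt = 2,300,000×24.2 = 55,660,000; volume = 2,300,000 − 600,000 = 1,700,000 m³
After mixing: salt = 55,660,000 + 535,000×9.3 = 60,635,500; volume = 1,700,000 + 535,000 = 2,235,000 m³
S = 60,635,500 / 2,235,000 = 27.13 PSU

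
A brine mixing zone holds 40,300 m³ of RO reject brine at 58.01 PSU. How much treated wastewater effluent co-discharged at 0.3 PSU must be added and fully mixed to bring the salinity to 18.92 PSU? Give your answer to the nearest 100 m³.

84600 m³

Salt balance: 40,300×58.01 + V×0.3 = (40,300+V)×18.92
2,337,803 + 0.3V = 762,476 + 18.92V
1,575,327 = 18.62V
V = 84,604.03 m³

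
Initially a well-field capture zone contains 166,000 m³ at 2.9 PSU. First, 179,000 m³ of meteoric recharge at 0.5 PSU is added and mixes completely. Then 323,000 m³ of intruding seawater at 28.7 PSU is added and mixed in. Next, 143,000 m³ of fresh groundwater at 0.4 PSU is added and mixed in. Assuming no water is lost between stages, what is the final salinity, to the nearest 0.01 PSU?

Weighted by volume,
Initial salt = 166,000×2.9 = 481,400
After stage 1: salt = 481,400 + 179,000×0.5 = 570,900; volume = 345,000 m³; S = 1.655 PSU
After stage 2: salt = 570,900 + 323,000×28.7 = 9,841,000; volume = 668,000 m³; S = 14.732 PSU
After stage 3: salt = 9,841,000 + 143,000×0.4 = 9,898,200; volume = 811,000 m³
S = 9,898,200 / 811,000 = 12.2049 PSU

12.20 PSU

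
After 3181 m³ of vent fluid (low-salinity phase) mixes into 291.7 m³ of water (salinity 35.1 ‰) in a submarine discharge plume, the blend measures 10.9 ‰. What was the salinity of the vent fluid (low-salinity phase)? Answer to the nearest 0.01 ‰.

8.68 ‰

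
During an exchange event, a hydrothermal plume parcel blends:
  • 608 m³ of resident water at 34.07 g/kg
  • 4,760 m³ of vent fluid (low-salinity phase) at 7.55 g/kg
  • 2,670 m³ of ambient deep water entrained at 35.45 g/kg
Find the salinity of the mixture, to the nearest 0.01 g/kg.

Conserving salt mass:
salt = 608×34.07 + 4,760×7.55 + 2,670×35.45 = 20,714.56 + 35,938 + 94,651.5 = 151,304.06
volume = 608 + 4,760 + 2,670 = 8,038 m³
S = 151,304.06 / 8,038 = 18.8236 g/kg

18.82 g/kg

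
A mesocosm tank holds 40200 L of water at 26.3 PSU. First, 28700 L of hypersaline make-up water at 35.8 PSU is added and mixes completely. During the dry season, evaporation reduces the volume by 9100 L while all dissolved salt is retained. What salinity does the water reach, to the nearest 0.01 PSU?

34.86 PSU

After mixing: salt = 40,200×26.3 + 28,700×35.8 = 2,084,720; volume = 68,900 L
After evaporation: salt unchanged = 2,084,720; volume = 68,900 − 9,100 = 59,800 L
S = 2,084,720 / 59,800 = 34.8615 PSU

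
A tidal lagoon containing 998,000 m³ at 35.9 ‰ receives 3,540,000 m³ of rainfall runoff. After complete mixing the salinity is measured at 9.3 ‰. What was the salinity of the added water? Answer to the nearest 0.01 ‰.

1.80 ‰

Salt balance: 998,000×35.9 + 3,540,000×S = 4,538,000×9.3
35,828,200 + 3,540,000·S = 42,203,400
S = (42,203,400 − 35,828,200) / 3,540,000 = 1.8009 ‰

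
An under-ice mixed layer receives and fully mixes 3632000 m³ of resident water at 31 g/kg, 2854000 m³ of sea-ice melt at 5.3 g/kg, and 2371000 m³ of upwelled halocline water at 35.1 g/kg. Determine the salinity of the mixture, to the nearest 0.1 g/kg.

23.8 g/kg

Weighted by volume,
salt = 3,632,000×31 + 2,854,000×5.3 + 2,371,000×35.1 = 112,592,000 + 15,126,200 + 83,222,100 = 210,940,300
volume = 3,632,000 + 2,854,000 + 2,371,000 = 8,857,000 m³
S = 210,940,300 / 8,857,000 = 23.816 g/kg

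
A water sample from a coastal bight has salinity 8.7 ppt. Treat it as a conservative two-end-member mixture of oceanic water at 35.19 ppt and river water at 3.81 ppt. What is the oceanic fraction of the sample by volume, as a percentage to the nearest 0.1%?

Let g be the oceanic fraction. Salt balance per unit volume:
g×35.19 + (1−g)×3.81 = 8.7
g = (8.7 − 3.81) / (35.19 − 3.81) = 4.89/31.38 = 0.1558

15.6%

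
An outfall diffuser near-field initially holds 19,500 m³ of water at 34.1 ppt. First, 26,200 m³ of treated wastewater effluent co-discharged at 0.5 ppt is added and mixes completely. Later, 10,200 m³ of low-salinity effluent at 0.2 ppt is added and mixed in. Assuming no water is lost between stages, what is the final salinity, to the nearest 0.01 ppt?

12.17 ppt

Weighted by volume,
Initial salt = 19,500×34.1 = 664,950
After stage 1: salt = 664,950 + 26,200×0.5 = 678,050; volume = 45,700 m³; S = 14.837 ppt
After stage 2: salt = 678,050 + 10,200×0.2 = 680,090; volume = 55,900 m³
S = 680,090 / 55,900 = 12.1662 ppt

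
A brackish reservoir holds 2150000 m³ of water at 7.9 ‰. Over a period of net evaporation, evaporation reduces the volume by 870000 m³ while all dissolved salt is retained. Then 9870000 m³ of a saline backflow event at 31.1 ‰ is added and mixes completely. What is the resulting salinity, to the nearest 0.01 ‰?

29.05 ‰

After evaporation: salt = 2,150,000×7.9 = 16,985,000; volume = 2,150,000 − 870,000 = 1,280,000 m³
After mixing: salt = 16,985,000 + 9,870,000×31.1 = 323,942,000; volume = 1,280,000 + 9,870,000 = 11,150,000 m³
S = 323,942,000 / 11,150,000 = 29.0531 ‰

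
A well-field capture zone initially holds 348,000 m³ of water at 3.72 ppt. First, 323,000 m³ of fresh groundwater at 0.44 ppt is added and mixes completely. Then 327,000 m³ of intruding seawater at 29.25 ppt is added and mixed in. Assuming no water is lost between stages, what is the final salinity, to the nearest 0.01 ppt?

11.02 ppt

Mass of salt is conserved:
Initial salt = 348,000×3.72 = 1,294,560
After stage 1: salt = 1,294,560 + 323,000×0.44 = 1,436,680; volume = 671,000 m³; S = 2.141 ppt
After stage 2: salt = 1,436,680 + 327,000×29.25 = 11,001,430; volume = 998,000 m³
S = 11,001,430 / 998,000 = 11.0235 ppt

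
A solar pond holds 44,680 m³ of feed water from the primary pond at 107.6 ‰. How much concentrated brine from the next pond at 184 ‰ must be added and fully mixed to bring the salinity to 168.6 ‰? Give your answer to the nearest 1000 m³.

Salt balance: 44,680×107.6 + V×184 = (44,680+V)×168.6
4,807,568 + 184V = 7,533,048 + 168.6V
2,725,480 = 15.4V
V = 176,979.22 m³

177000 m³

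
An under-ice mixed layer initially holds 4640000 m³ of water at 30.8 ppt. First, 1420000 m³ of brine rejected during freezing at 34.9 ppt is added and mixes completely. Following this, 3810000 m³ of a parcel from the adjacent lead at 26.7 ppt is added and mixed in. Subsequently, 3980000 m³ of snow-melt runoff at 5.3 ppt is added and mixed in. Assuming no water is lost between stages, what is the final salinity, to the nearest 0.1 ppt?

22.8 ppt

Mass of salt is conserved:
Initial salt = 4,640,000×30.8 = 142,912,000
After stage 1: salt = 142,912,000 + 1,420,000×34.9 = 192,470,000; volume = 6,060,000 m³; S = 31.761 ppt
After stage 2: salt = 192,470,000 + 3,810,000×26.7 = 294,197,000; volume = 9,870,000 m³; S = 29.807 ppt
After stage 3: salt = 294,197,000 + 3,980,000×5.3 = 315,291,000; volume = 13,850,000 m³
S = 315,291,000 / 13,850,000 = 22.7647 ppt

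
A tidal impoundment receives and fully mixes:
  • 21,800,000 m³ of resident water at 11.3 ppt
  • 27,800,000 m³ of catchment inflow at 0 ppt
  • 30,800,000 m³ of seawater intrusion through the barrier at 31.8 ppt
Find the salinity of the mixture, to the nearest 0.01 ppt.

Weighted by volume,
salt = 21,800,000×11.3 + 27,800,000×0 + 30,800,000×31.8 = 246,340,000 + 0 + 979,440,000 = 1,225,780,000
volume = 21,800,000 + 27,800,000 + 30,800,000 = 80,400,000 m³
S = 1,225,780,000 / 80,400,000 = 15.246 ppt

15.25 ppt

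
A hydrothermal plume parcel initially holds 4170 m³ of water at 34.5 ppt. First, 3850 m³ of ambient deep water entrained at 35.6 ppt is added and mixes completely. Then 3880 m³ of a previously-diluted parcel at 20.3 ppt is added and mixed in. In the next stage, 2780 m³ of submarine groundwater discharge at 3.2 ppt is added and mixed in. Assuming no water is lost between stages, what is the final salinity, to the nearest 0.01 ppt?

25.11 ppt

By conservation of dissolved salt,
Initial salt = 4,170×34.5 = 143,865
After stage 1: salt = 143,865 + 3,850×35.6 = 280,925; volume = 8,020 m³; S = 35.028 ppt
After stage 2: salt = 280,925 + 3,880×20.3 = 359,689; volume = 11,900 m³; S = 30.226 ppt
After stage 3: salt = 359,689 + 2,780×3.2 = 368,585; volume = 14,680 m³
S = 368,585 / 14,680 = 25.108 ppt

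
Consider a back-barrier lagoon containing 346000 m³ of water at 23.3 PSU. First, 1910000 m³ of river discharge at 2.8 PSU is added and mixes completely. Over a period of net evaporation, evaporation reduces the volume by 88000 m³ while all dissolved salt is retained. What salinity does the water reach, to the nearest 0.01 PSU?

After mixing: salt = 346,000×23.3 + 1,910,000×2.8 = 13,409,800; volume = 2,256,000 m³
After evaporation: salt unchanged = 13,409,800; volume = 2,256,000 − 88,000 = 2,168,000 m³
S = 13,409,800 / 2,168,000 = 6.1853 PSU

6.19 PSU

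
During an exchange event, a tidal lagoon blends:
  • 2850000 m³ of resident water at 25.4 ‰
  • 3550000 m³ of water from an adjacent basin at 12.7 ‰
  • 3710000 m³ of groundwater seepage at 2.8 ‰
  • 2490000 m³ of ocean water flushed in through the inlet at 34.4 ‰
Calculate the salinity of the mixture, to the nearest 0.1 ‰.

16.9 ‰

Total salt / total volume:
salt = 2,850,000×25.4 + 3,550,000×12.7 + 3,710,000×2.8 + 2,490,000×34.4 = 72,390,000 + 45,085,000 + 10,388,000 + 85,656,000 = 213,519,000
volume = 2,850,000 + 3,550,000 + 3,710,000 + 2,490,000 = 12,600,000 m³
S = 213,519,000 / 12,600,000 = 16.946 ‰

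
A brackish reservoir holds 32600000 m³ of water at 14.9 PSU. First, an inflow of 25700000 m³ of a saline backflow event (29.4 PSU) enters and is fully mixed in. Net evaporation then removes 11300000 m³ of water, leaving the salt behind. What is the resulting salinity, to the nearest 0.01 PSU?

26.41 PSU

After mixing: salt = 32,600,000×14.9 + 25,700,000×29.4 = 1,241,320,000; volume = 58,300,000 m³
After evaporation: salt unchanged = 1,241,320,000; volume = 58,300,000 − 11,300,000 = 47,000,000 m³
S = 1,241,320,000 / 47,000,000 = 26.4111 PSU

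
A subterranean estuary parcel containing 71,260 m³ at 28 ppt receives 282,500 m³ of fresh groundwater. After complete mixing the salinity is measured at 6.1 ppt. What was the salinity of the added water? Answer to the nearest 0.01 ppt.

0.58 ppt

Salt balance: 71,260×28 + 282,500×S = 353,760×6.1
1,995,280 + 282,500·S = 2,157,936
S = (2,157,936 − 1,995,280) / 282,500 = 0.5758 ppt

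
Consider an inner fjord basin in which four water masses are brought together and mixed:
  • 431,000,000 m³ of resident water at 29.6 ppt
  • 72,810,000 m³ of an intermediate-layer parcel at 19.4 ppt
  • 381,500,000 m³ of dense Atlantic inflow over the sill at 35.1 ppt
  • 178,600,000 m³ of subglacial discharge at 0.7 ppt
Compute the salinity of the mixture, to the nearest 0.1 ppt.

26.0 ppt

Mass of salt is conserved:
salt = 431,000,000×29.6 + 72,810,000×19.4 + 381,500,000×35.1 + 178,600,000×0.7 = 12,757,600,000 + 1,412,514,000 + 13,390,650,000 + 125,020,000 = 27,685,784,000
volume = 431,000,000 + 72,810,000 + 381,500,000 + 178,600,000 = 1,063,910,000 m³
S = 27,685,784,000 / 1,063,910,000 = 26.023 ppt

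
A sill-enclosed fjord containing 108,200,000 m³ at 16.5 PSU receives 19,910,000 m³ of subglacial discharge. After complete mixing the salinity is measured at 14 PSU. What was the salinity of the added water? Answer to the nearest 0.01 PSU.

Salt balance: 108,200,000×16.5 + 19,910,000×S = 128,110,000×14
1,785,300,000 + 19,910,000·S = 1,793,540,000
S = (1,793,540,000 − 1,785,300,000) / 19,910,000 = 0.4139 PSU

0.41 PSU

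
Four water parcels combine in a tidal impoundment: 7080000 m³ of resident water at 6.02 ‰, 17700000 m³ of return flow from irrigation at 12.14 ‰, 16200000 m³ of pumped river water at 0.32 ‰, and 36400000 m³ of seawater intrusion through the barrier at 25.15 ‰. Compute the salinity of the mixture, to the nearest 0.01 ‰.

15.23 ‰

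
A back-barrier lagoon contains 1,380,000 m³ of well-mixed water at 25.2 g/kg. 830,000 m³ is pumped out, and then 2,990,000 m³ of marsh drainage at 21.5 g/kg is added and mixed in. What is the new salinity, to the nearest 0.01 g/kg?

22.07 g/kg

Remaining after removal: 550,000 m³ at 25.2 g/kg (salt = 13,860,000)
After addition: salt = 13,860,000 + 2,990,000×21.5 = 78,145,000; volume = 3,540,000 m³
S = 78,145,000 / 3,540,000 = 22.0749 g/kg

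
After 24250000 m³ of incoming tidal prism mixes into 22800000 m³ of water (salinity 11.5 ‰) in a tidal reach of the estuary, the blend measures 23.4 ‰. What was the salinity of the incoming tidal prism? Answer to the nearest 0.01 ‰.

34.59 ‰

Salt balance: 22,800,000×11.5 + 24,250,000×S = 47,050,000×23.4
262,200,000 + 24,250,000·S = 1,100,970,000
S = (1,100,970,000 − 262,200,000) / 24,250,000 = 34.5885 ‰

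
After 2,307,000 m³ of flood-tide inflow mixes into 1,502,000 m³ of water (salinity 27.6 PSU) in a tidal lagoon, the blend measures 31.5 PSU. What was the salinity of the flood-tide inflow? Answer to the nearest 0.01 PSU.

34.04 PSU

Salt balance: 1,502,000×27.6 + 2,307,000×S = 3,809,000×31.5
41,455,200 + 2,307,000·S = 119,983,500
S = (119,983,500 − 41,455,200) / 2,307,000 = 34.0391 PSU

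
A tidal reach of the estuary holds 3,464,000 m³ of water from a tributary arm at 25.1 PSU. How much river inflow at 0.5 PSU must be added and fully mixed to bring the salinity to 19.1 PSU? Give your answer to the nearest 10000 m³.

1120000 m³

Salt balance: 3,464,000×25.1 + V×0.5 = (3,464,000+V)×19.1
86,946,400 + 0.5V = 66,162,400 + 19.1V
20,784,000 = 18.6V
V = 1,117,419.35 m³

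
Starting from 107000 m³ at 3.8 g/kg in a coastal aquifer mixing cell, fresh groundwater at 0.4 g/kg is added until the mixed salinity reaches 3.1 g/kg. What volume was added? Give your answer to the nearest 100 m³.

27700 m³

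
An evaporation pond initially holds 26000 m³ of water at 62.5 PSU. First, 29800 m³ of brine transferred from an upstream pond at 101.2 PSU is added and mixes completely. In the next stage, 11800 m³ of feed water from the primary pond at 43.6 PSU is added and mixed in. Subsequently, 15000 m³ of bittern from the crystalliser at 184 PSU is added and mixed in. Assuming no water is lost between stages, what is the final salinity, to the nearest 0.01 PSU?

Salt balance:
Initial salt = 26,000×62.5 = 1,625,000
After stage 1: salt = 1,625,000 + 29,800×101.2 = 4,640,760; volume = 55,800 m³; S = 83.168 PSU
After stage 2: salt = 4,640,760 + 11,800×43.6 = 5,155,240; volume = 67,600 m³; S = 76.261 PSU
After stage 3: salt = 5,155,240 + 15,000×184 = 7,915,240; volume = 82,600 m³
S = 7,915,240 / 82,600 = 95.8262 PSU

95.83 PSU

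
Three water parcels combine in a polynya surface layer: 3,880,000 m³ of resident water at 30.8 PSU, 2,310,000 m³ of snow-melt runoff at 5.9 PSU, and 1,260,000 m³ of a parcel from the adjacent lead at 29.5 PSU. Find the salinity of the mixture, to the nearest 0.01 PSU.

Total salt / total volume:
salt = 3,880,000×30.8 + 2,310,000×5.9 + 1,260,000×29.5 = 119,504,000 + 13,629,000 + 37,170,000 = 170,303,000
volume = 3,880,000 + 2,310,000 + 1,260,000 = 7,450,000 m³
S = 170,303,000 / 7,450,000 = 22.8595 PSU

22.86 PSU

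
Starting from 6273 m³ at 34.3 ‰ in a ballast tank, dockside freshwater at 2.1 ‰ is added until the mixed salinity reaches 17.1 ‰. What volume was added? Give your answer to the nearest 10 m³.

7190 m³

Salt balance: 6,273×34.3 + V×2.1 = (6,273+V)×17.1
215,163.9 + 2.1V = 107,268.3 + 17.1V
107,895.6 = 15V
V = 7,193.04 m³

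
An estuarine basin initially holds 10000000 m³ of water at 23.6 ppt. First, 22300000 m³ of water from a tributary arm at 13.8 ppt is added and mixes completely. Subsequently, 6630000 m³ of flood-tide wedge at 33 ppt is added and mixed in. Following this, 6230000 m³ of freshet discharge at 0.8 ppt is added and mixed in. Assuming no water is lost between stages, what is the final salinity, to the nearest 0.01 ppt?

Salt balance:
Initial salt = 10,000,000×23.6 = 236,000,000
After stage 1: salt = 236,000,000 + 22,300,000×13.8 = 543,740,000; volume = 32,300,000 m³; S = 16.834 ppt
After stage 2: salt = 543,740,000 + 6,630,000×33 = 762,530,000; volume = 38,930,000 m³; S = 19.587 ppt
After stage 3: salt = 762,530,000 + 6,230,000×0.8 = 767,514,000; volume = 45,160,000 m³
S = 767,514,000 / 45,160,000 = 16.9954 ppt

17.00 ppt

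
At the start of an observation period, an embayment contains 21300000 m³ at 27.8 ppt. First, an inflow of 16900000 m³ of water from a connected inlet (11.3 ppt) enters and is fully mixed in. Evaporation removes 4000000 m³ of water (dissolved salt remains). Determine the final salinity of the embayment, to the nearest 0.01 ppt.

After mixing: salt = 21,300,000×27.8 + 16,900,000×11.3 = 783,110,000; volume = 38,200,000 m³
After evaporation: salt unchanged = 783,110,000; volume = 38,200,000 − 4,000,000 = 34,200,000 m³
S = 783,110,000 / 34,200,000 = 22.898 ppt

22.90 ppt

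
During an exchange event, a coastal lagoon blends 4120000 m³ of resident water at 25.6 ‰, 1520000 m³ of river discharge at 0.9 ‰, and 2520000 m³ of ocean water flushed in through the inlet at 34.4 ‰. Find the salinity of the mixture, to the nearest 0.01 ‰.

By conservation of dissolved salt,
salt = 4,120,000×25.6 + 1,520,000×0.9 + 2,520,000×34.4 = 105,472,000 + 1,368,000 + 86,688,000 = 193,528,000
volume = 4,120,000 + 1,520,000 + 2,520,000 = 8,160,000 m³
S = 193,528,000 / 8,160,000 = 23.7167 ‰

23.72 ‰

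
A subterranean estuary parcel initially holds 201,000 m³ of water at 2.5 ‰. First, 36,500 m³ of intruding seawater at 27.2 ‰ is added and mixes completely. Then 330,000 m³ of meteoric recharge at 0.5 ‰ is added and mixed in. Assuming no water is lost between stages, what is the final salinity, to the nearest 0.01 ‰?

2.93 ‰

Conserving salt mass:
Initial salt = 201,000×2.5 = 502,500
After stage 1: salt = 502,500 + 36,500×27.2 = 1,495,300; volume = 237,500 m³; S = 6.296 ‰
After stage 2: salt = 1,495,300 + 330,000×0.5 = 1,660,300; volume = 567,500 m³
S = 1,660,300 / 567,500 = 2.9256 ‰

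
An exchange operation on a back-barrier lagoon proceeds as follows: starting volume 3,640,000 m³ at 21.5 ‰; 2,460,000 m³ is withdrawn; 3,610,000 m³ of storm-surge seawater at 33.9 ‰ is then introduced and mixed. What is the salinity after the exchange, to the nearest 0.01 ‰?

30.85 ‰

Remaining after removal: 1,180,000 m³ at 21.5 ‰ (salt = 25,370,000)
After addition: salt = 25,370,000 + 3,610,000×33.9 = 147,749,000; volume = 4,790,000 m³
S = 147,749,000 / 4,790,000 = 30.8453 ‰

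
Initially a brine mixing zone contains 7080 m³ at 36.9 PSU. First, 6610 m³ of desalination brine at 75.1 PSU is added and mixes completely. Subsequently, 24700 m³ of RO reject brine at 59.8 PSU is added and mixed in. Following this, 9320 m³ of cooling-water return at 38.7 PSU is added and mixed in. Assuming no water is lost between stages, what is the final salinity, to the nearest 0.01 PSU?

Weighted by volume,
Initial salt = 7,080×36.9 = 261,252
After stage 1: salt = 261,252 + 6,610×75.1 = 757,663; volume = 13,690 m³; S = 55.344 PSU
After stage 2: salt = 757,663 + 24,700×59.8 = 2,234,723; volume = 38,390 m³; S = 58.211 PSU
After stage 3: salt = 2,234,723 + 9,320×38.7 = 2,595,407; volume = 47,710 m³
S = 2,595,407 / 47,710 = 54.3996 PSU

54.40 PSU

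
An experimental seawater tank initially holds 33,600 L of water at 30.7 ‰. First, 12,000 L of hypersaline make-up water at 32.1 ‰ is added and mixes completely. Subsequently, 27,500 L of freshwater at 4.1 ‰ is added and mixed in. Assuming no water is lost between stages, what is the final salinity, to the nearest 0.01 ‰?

20.92 ‰

Conserving salt mass:
Initial salt = 33,600×30.7 = 1,031,520
After stage 1: salt = 1,031,520 + 12,000×32.1 = 1,416,720; volume = 45,600 L; S = 31.068 ‰
After stage 2: salt = 1,416,720 + 27,500×4.1 = 1,529,470; volume = 73,100 L
S = 1,529,470 / 73,100 = 20.923 ‰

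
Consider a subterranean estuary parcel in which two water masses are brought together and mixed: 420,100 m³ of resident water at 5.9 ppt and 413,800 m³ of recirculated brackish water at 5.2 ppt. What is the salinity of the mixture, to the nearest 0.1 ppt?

By conservation of dissolved salt,
salt = 420,100×5.9 + 413,800×5.2 = 2,478,590 + 2,151,760 = 4,630,350
volume = 420,100 + 413,800 = 833,900 m³
S = 4,630,350 / 833,900 = 5.553 ppt

5.6 ppt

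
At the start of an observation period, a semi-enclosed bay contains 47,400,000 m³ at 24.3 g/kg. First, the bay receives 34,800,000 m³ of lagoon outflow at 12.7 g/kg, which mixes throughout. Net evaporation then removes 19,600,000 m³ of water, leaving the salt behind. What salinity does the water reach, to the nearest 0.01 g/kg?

25.46 g/kg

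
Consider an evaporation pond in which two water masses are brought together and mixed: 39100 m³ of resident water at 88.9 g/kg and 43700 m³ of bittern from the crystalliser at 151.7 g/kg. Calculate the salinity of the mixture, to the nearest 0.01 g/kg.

Weighted by volume,
salt = 39,100×88.9 + 43,700×151.7 = 3,475,990 + 6,629,290 = 10,105,280
volume = 39,100 + 43,700 = 82,800 m³
S = 10,105,280 / 82,800 = 122.0444 g/kg

122.04 g/kg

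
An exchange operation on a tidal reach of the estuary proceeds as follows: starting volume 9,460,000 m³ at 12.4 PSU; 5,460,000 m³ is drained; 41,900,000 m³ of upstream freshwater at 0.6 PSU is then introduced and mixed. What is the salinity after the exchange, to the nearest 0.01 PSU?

Remaining after removal: 4,000,000 m³ at 12.4 PSU (salt = 49,600,000)
After addition: salt = 49,600,000 + 41,900,000×0.6 = 74,740,000; volume = 45,900,000 m³
S = 74,740,000 / 45,900,000 = 1.6283 PSU

1.63 PSU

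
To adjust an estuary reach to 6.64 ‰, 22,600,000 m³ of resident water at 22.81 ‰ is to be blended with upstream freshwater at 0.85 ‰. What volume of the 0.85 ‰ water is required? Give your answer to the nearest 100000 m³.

63100000 m³

Salt balance: 22,600,000×22.81 + V×0.85 = (22,600,000+V)×6.64
515,506,000 + 0.85V = 150,064,000 + 6.64V
365,442,000 = 5.79V
V = 63,116,062.18 m³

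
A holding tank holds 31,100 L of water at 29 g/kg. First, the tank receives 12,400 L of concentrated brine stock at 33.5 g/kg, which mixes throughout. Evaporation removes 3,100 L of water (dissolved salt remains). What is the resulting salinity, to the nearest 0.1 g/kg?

After mixing: salt = 31,100×29 + 12,400×33.5 = 1,317,300; volume = 43,500 L
After evaporation: salt unchanged = 1,317,300; volume = 43,500 − 3,100 = 40,400 L
S = 1,317,300 / 40,400 = 32.6064 g/kg

32.6 g/kg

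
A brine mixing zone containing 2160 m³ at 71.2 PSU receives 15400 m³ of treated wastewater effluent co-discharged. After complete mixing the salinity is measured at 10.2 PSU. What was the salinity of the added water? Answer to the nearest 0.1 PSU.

Salt balance: 2,160×71.2 + 15,400×S = 17,560×10.2
153,792 + 15,400·S = 179,112
S = (179,112 − 153,792) / 15,400 = 1.6442 PSU

1.6 PSU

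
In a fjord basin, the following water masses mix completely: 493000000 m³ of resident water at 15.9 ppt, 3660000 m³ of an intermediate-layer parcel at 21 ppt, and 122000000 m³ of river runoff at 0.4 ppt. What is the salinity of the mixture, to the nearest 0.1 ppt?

12.9 ppt

Conserving salt mass:
salt = 493,000,000×15.9 + 3,660,000×21 + 122,000,000×0.4 = 7,838,700,000 + 76,860,000 + 48,800,000 = 7,964,360,000
volume = 493,000,000 + 3,660,000 + 122,000,000 = 618,660,000 m³
S = 7,964,360,000 / 618,660,000 = 12.874 ppt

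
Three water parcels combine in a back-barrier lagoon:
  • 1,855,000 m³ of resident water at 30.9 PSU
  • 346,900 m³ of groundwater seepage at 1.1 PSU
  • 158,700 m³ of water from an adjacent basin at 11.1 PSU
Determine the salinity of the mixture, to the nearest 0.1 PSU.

25.2 PSU

By conservation of dissolved salt,
salt = 1,855,000×30.9 + 346,900×1.1 + 158,700×11.1 = 57,319,500 + 381,590 + 1,761,570 = 59,462,660
volume = 1,855,000 + 346,900 + 158,700 = 2,360,600 m³
S = 59,462,660 / 2,360,600 = 25.19 PSU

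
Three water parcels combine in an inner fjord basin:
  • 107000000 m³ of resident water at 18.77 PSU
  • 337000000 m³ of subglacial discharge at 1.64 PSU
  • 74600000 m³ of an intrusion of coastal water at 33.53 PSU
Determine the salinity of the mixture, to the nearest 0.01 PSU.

9.76 PSU

By conservation of dissolved salt,
salt = 107,000,000×18.77 + 337,000,000×1.64 + 74,600,000×33.53 = 2,008,390,000 + 552,680,000 + 2,501,338,000 = 5,062,408,000
volume = 107,000,000 + 337,000,000 + 74,600,000 = 518,600,000 m³
S = 5,062,408,000 / 518,600,000 = 9.7617 PSU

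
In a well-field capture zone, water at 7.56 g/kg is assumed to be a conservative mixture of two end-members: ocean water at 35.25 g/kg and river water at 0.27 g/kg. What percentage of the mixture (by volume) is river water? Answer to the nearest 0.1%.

Let f be the freshwater fraction. Salt balance per unit volume:
f×0.27 + (1−f)×35.25 = 7.56
f = (35.25 − 7.56) / (35.25 − 0.27) = 27.69/34.98 = 0.7916

79.2%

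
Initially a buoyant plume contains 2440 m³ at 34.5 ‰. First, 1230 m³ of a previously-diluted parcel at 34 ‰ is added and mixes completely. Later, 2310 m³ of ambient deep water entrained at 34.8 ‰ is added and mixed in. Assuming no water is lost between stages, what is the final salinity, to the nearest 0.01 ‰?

Mass of salt is conserved:
Initial salt = 2,440×34.5 = 84,180
After stage 1: salt = 84,180 + 1,230×34 = 126,000; volume = 3,670 m³; S = 34.332 ‰
After stage 2: salt = 126,000 + 2,310×34.8 = 206,388; volume = 5,980 m³
S = 206,388 / 5,980 = 34.513 ‰

34.51 ‰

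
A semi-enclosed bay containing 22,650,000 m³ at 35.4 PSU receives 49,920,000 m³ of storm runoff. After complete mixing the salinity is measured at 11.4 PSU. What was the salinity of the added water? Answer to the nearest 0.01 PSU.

Salt balance: 22,650,000×35.4 + 49,920,000×S = 72,570,000×11.4
801,810,000 + 49,920,000·S = 827,298,000
S = (827,298,000 − 801,810,000) / 49,920,000 = 0.5106 PSU

0.51 PSU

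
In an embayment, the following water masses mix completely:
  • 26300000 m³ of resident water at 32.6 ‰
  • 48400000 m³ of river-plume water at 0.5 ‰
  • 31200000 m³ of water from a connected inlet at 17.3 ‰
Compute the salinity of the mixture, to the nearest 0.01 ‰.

13.42 ‰

By conservation of dissolved salt,
salt = 26,300,000×32.6 + 48,400,000×0.5 + 31,200,000×17.3 = 857,380,000 + 24,200,000 + 539,760,000 = 1,421,340,000
volume = 26,300,000 + 48,400,000 + 31,200,000 = 105,900,000 m³
S = 1,421,340,000 / 105,900,000 = 13.4215 ‰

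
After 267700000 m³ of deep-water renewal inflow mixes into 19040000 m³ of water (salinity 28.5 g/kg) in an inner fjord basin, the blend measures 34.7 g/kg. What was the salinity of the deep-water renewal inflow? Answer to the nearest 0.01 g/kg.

Salt balance: 19,040,000×28.5 + 267,700,000×S = 286,740,000×34.7
542,640,000 + 267,700,000·S = 9,949,878,000
S = (9,949,878,000 − 542,640,000) / 267,700,000 = 35.141 g/kg

35.14 g/kg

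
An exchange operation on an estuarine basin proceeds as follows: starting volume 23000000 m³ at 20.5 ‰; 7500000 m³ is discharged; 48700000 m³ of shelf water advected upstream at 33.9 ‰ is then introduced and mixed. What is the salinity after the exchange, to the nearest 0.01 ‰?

30.66 ‰

Remaining after removal: 15,500,000 m³ at 20.5 ‰ (salt = 317,750,000)
After addition: salt = 317,750,000 + 48,700,000×33.9 = 1,968,680,000; volume = 64,200,000 m³
S = 1,968,680,000 / 64,200,000 = 30.6648 ‰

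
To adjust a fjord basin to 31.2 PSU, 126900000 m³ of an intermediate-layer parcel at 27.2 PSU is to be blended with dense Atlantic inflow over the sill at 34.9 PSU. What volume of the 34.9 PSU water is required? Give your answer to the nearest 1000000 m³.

Salt balance: 126,900,000×27.2 + V×34.9 = (126,900,000+V)×31.2
3,451,680,000 + 34.9V = 3,959,280,000 + 31.2V
507,600,000 = 3.7V
V = 137,189,189.19 m³

137000000 m³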